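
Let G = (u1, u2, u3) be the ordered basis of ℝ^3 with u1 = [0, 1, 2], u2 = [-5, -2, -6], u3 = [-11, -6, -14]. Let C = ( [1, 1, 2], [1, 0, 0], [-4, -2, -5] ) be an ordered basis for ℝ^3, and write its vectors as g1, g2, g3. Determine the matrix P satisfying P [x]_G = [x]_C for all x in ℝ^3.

Column j of P is [uj]_C, since P maps G-coordinates to C-coordinates.
Expressing u1 in C: u1 = g1 - g2 + 0·g3, so column 1 of P is [1, -1, 0].
Doing the same for each uj gives P = [[1, 2, -2], [-1, 1, -1], [0, 2, 2]].

[[1, 2, -2], [-1, 1, -1], [0, 2, 2]]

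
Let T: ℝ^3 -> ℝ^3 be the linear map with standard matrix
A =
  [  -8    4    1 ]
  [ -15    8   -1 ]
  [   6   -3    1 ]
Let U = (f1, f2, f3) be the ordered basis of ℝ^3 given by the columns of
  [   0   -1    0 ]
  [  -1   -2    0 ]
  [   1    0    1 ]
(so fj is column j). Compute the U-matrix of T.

[[3, 1, 3], [3, 0, -1], [1, -1, -2]]

With P the matrix whose columns are f1, ..., f3, [T]_U = P^(-1) A P.
Column by column: T(f1) = A f1 = [-3, -9, 4]; its U-coordinates [3, 3, 1] give column 1.
Continuing for each basis vector yields [T]_U = [[3, 1, 3], [3, 0, -1], [1, -1, -2]].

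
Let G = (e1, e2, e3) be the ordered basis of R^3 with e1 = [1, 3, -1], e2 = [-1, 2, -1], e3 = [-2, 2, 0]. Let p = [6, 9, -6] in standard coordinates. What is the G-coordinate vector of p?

Write p = c_1 e1 + ... + c_3 e3 and solve for the c_i.
Row-reducing the augmented matrix [M | p] gives c = (3, 3, -3).
Check: 3e1 + 3e2 - 3e3 = [6, 9, -6].

[3, 3, -3]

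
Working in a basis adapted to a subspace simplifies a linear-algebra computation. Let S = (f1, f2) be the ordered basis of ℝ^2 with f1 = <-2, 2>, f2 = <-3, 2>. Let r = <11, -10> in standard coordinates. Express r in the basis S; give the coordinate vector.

<-4, -1>

[r]_S is the unique c with M c = r, where M has columns f1, f2.
System: -2c_1 - 3c_2 = 11, 2c_1 + 2c_2 = -10; solving gives c_1 = -4, c_2 = -1.
Check: -4f1 - f2 = <11, -10>.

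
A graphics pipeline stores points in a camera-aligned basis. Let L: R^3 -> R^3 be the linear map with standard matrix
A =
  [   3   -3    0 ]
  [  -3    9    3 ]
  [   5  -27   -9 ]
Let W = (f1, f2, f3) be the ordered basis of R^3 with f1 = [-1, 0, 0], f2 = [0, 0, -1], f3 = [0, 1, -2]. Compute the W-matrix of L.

With P the matrix whose columns are f1, ..., f3, [L]_W = P^(-1) A P.
Column by column: L(f1) = A f1 = [-3, 3, -5]; its W-coordinates [3, -1, 3] give column 1.
Continuing for each basis vector yields [L]_W = [[3, 0, 3], [-1, -3, 3], [3, -3, 3]].

[[3, 0, 3], [-1, -3, 3], [3, -3, 3]]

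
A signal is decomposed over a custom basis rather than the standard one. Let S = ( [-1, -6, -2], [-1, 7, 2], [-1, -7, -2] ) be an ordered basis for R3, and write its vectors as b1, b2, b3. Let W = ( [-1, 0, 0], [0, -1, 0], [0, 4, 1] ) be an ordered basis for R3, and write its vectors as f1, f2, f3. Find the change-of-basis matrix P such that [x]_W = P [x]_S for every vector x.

[[1, 1, 1], [-2, 1, -1], [-2, 2, -2]]

Take x = bj: its S-coordinates are the j-th standard unit vector, so P e_j — column j of P — equals [bj]_W.
b1 = f1 - 2f2 - 2f3, giving column 1 = [1, -2, -2]; repeating for each j gives P = [[1, 1, 1], [-2, 1, -1], [-2, 2, -2]].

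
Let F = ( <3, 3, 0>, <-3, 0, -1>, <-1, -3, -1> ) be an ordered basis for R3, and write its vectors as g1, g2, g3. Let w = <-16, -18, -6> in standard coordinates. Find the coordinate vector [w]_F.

<-2, 2, 4>

[w]_F is the unique c with M c = w, where M has columns g1, ..., g3.
Gaussian elimination on [M | w] yields c = (-2, 2, 4).
Check: -2g1 + 2g2 + 4g3 = <-16, -18, -6>.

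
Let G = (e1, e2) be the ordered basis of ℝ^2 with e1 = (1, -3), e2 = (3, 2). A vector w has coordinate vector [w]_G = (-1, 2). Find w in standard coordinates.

w = M [w]_G, where M has columns e1, e2.
Carrying out the matrix-vector product, w = (5, 7).

(5, 7)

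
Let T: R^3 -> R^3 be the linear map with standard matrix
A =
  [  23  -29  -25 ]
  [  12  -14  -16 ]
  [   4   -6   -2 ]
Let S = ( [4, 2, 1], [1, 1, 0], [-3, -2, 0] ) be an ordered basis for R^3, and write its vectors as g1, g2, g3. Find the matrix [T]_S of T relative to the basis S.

With P the matrix whose columns are g1, ..., g3, [T]_S = P^(-1) A P.
Column by column: T(g1) = A g1 = [9, 4, 2]; its S-coordinates [2, -2, -1] give column 1.
Continuing for each basis vector yields [T]_S = [[2, -2, 0], [-2, 2, -2], [-1, 0, 3]].

[[2, -2, 0], [-2, 2, -2], [-1, 0, 3]]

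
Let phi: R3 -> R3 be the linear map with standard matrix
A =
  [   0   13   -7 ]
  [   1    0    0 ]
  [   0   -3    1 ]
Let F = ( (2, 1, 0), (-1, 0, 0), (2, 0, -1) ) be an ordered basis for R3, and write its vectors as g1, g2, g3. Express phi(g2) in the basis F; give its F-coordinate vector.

(-1, -2, 0)

Compute phi(g2) = A g2 = (0, -1, 0) in standard coordinates.
Then write this in F-coordinates: solve for y in y_1 g1 + ... + y_3 g3 = (0, -1, 0).
This gives y = (-1, -2, 0), which is column 2 of [phi]_F.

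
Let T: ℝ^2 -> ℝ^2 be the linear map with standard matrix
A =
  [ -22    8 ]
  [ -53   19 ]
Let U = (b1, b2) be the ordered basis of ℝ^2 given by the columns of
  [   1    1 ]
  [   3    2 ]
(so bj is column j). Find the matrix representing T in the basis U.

[[0, -3], [2, -3]]

The j-th column of [T]_U is [T(bj)]_U.
T(b1) = A b1 = [2, 4] = 0·b1 + 2b2, so column 1 is [0, 2].
Repeating for b2 and assembling the columns gives [[0, -3], [2, -3]].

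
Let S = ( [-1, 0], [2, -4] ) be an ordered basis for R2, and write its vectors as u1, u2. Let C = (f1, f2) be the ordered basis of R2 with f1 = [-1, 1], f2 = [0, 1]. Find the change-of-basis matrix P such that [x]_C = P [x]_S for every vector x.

[[1, -2], [-1, -2]]

Column j of P is [uj]_C, since P maps S-coordinates to C-coordinates.
Expressing u1 in C: u1 = f1 - f2, so column 1 of P is [1, -1].
Doing the same for each uj gives P = [[1, -2], [-1, -2]].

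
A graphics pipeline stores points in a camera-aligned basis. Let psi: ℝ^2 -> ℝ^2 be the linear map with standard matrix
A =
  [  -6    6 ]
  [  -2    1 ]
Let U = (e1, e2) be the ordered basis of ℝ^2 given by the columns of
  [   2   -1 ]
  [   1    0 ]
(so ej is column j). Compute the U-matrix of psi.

Let P have columns e1, e2. Then [psi]_U = P^(-1) A P.
Here det P = 1, so P^(-1) is integer; computing A P first and then P^(-1)(A P) gives [[-3, 2], [0, -2]].

[[-3, 2], [0, -2]]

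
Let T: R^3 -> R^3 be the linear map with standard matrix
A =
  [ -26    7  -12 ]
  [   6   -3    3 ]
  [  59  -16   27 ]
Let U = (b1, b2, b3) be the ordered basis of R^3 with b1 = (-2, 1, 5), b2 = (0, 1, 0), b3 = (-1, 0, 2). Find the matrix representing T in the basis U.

[[-1, -2, -1], [1, -1, 1], [3, -3, 0]]

The j-th column of [T]_U is [T(bj)]_U.
T(b1) = A b1 = (-1, 0, 1) = -b1 + b2 + 3b3, so column 1 is (-1, 1, 3).
Repeating for b2, b3 and assembling the columns gives [[-1, -2, -1], [1, -1, 1], [3, -3, 0]].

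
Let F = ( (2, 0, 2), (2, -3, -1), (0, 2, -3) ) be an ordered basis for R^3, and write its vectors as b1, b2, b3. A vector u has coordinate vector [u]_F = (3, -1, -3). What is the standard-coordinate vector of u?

u = M [u]_F, where M has columns b1, ..., b3.
Carrying out the matrix-vector product, u = (4, -3, 16).

(4, -3, 16)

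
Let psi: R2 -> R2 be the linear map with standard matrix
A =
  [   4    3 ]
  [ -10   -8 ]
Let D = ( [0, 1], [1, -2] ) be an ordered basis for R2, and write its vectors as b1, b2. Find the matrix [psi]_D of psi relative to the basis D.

With P the matrix whose columns are b1, b2, [psi]_D = P^(-1) A P.
Column by column: psi(b1) = A b1 = [3, -8]; its D-coordinates [-2, 3] give column 1.
Continuing for each basis vector yields [psi]_D = [[-2, 2], [3, -2]].

[[-2, 2], [3, -2]]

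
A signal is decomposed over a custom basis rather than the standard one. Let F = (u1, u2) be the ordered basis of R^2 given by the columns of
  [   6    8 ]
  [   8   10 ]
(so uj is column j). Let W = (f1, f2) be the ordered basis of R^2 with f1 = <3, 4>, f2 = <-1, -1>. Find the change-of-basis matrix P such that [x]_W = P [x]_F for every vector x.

Let M have columns uj and N have columns fj. Then for every x, N [x]_W = x = M [x]_F, so P = N^(-1) M.
Since det N = 1, N^(-1) has integer entries; multiplying gives P = [[2, 2], [0, -2]].

[[2, 2], [0, -2]]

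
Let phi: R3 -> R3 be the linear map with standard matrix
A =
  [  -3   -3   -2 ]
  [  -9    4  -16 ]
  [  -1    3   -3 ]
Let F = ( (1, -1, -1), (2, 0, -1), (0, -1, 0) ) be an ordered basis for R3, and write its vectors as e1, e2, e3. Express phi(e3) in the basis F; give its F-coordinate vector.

Column 3 of [phi]_F is the F-coordinate vector of phi(e3).
In standard coordinates phi(e3) = A e3 = (3, -4, -3).
Converting to F: (3, -4, -3) = 3e1 + 0·e2 + e3, so the coordinate vector is (3, 0, 1).

(3, 0, 1)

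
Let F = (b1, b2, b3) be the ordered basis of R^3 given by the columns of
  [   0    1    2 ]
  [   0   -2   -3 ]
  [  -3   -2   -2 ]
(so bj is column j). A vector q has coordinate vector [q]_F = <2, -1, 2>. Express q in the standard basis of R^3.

By definition q = 2b1 - b2 + 2b3.
Summing componentwise gives <3, -4, -8>.

<3, -4, -8>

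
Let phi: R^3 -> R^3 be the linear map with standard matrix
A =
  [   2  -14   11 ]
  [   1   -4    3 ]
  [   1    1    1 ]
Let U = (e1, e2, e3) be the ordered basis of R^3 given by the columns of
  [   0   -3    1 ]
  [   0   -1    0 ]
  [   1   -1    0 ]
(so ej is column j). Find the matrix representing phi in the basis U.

[[-2, -3, 0], [-3, 2, -1], [2, 3, -1]]

With P the matrix whose columns are e1, ..., e3, [phi]_U = P^(-1) A P.
Column by column: phi(e1) = A e1 = [11, 3, 1]; its U-coordinates [-2, -3, 2] give column 1.
Continuing for each basis vector yields [phi]_U = [[-2, -3, 0], [-3, 2, -1], [2, 3, -1]].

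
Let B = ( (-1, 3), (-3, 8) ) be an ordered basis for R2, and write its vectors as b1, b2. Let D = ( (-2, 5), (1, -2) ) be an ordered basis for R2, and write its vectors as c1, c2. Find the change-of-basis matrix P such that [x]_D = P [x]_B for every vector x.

[[1, 2], [1, 1]]

Take x = bj: its B-coordinates are the j-th standard unit vector, so P e_j — column j of P — equals [bj]_D.
b1 = c1 + c2, giving column 1 = (1, 1); repeating for each j gives P = [[1, 2], [1, 1]].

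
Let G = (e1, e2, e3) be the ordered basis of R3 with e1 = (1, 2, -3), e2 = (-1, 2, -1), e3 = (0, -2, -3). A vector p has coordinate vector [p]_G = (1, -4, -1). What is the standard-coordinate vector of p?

(5, -4, 4)

p = M [p]_G, where M has columns e1, ..., e3.
Carrying out the matrix-vector product, p = (5, -4, 4).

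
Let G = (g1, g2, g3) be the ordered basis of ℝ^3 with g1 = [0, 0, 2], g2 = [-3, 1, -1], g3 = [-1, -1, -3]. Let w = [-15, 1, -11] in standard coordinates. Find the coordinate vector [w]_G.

[1, 4, 3]

We seek scalars with c_1 g1 + ... + c_3 g3 = w; equivalently solve M c = w where the columns of M are g1, ..., g3.
Gaussian elimination on [M | w] yields c = (1, 4, 3).
Check: g1 + 4g2 + 3g3 = [-15, 1, -11].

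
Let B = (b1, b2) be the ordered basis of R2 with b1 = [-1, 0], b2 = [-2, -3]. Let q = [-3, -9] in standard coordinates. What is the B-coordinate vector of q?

[-3, 3]

[q]_B is the unique c with M c = q, where M has columns b1, b2.
System: -c_1 - 2c_2 = -3, 0c_1 - 3c_2 = -9; solving gives c_1 = -3, c_2 = 3.
Check: -3b1 + 3b2 = [-3, -9].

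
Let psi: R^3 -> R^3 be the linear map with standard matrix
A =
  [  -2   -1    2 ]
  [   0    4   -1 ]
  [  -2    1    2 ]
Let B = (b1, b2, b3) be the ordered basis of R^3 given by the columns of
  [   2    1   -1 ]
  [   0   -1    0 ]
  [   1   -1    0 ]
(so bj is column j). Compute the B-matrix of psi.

[[-1, -2, 2], [1, 3, 0], [1, 2, 2]]

With P the matrix whose columns are b1, ..., b3, [psi]_B = P^(-1) A P.
Column by column: psi(b1) = A b1 = (-2, -1, -2); its B-coordinates (-1, 1, 1) give column 1.
Continuing for each basis vector yields [psi]_B = [[-1, -2, 2], [1, 3, 0], [1, 2, 2]].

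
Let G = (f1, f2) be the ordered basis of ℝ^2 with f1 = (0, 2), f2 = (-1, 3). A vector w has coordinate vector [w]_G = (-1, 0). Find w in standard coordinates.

w = M [w]_G, where M has columns f1, f2.
Carrying out the matrix-vector product, w = (0, -2).

(0, -2)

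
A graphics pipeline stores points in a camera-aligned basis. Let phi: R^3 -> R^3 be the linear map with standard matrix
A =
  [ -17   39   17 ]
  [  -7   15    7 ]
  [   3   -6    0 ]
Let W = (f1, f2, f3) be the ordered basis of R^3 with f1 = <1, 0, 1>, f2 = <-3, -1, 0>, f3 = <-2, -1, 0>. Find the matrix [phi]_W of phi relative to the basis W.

[[3, -3, 0], [3, -3, 3], [-3, -3, -2]]

Let P have columns f1, ..., f3. Then [phi]_W = P^(-1) A P.
Here det P = 1, so P^(-1) is integer; computing A P first and then P^(-1)(A P) gives [[3, -3, 0], [3, -3, 3], [-3, -3, -2]].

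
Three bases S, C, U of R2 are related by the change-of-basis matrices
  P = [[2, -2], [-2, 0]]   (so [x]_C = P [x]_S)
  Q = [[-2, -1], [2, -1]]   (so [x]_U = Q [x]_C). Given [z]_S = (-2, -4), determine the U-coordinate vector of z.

(-12, 4)

Composing the changes, [z]_U = Q P [z]_S.
Q P = [[-2, 4], [6, -4]]; applying this to (-2, -4) gives (-12, 4).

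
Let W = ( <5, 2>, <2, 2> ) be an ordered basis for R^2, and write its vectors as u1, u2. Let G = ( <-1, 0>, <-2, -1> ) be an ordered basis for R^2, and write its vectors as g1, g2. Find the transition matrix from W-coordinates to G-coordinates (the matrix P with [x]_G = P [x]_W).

[[-1, 2], [-2, -2]]

Take x = uj: its W-coordinates are the j-th standard unit vector, so P e_j — column j of P — equals [uj]_G.
u1 = -g1 - 2g2, giving column 1 = <-1, -2>; repeating for each j gives P = [[-1, 2], [-2, -2]].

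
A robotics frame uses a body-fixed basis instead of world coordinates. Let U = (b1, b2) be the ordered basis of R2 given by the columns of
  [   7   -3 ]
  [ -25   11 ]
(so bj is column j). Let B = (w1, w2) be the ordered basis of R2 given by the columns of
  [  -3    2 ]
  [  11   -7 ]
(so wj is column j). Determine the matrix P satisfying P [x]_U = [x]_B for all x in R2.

Let M have columns bj and N have columns wj. Then for every x, N [x]_B = x = M [x]_U, so P = N^(-1) M.
Since det N = -1, N^(-1) has integer entries; multiplying gives P = [[-1, 1], [2, 0]].

[[-1, 1], [2, 0]]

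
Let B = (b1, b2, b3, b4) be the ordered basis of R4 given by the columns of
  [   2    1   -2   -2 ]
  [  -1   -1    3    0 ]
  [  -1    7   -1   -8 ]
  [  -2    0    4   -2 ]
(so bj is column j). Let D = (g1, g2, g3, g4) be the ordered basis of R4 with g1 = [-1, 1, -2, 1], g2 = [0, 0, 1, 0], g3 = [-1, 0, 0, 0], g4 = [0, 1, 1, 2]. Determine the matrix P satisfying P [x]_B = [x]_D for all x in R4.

[[0, -2, 2, 2], [0, 2, 2, -2], [-2, 1, 0, 0], [-1, 1, 1, -2]]

Column j of P is [bj]_D, since P maps B-coordinates to D-coordinates.
Expressing b1 in D: b1 = 0·g1 + 0·g2 - 2g3 - g4, so column 1 of P is [0, 0, -2, -1].
Doing the same for each bj gives P = [[0, -2, 2, 2], [0, 2, 2, -2], [-2, 1, 0, 0], [-1, 1, 1, -2]].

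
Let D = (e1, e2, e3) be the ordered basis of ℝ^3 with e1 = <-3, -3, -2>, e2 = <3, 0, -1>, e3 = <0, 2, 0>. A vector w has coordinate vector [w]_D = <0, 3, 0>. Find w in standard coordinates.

<9, 0, -3>

The coordinates say w = 0·e1 + 3e2 + 0·e3; adding the scaled basis vectors gives <9, 0, -3>.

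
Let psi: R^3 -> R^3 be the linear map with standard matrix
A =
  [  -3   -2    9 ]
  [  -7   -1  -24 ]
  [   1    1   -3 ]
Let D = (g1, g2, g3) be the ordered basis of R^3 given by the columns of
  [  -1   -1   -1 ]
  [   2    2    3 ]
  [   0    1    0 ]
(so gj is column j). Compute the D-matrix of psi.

The j-th column of [psi]_D is [psi(gj)]_D.
psi(g1) = A g1 = <-1, 5, 1> = -3g1 + g2 + 3g3, so column 1 is <-3, 1, 3>.
Repeating for g2, g3 and assembling the columns gives [[-3, -3, 3], [1, -2, 2], [3, -3, -2]].

[[-3, -3, 3], [1, -2, 2], [3, -3, -2]]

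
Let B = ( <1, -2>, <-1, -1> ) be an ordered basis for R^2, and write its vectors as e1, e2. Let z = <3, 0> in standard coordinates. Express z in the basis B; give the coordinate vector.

Write z = c_1 e1 + c_2 e2 and solve for the c_i.
System: c_1 - c_2 = 3, -2c_1 - c_2 = 0; solving gives c_1 = 1, c_2 = -2.
Check: e1 - 2e2 = <3, 0>.

<1, -2>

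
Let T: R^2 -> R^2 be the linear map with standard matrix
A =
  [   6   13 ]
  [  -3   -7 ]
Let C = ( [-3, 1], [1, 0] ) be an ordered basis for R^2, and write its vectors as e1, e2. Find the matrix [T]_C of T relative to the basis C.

Let P have columns e1, e2. Then [T]_C = P^(-1) A P.
Here det P = -1, so P^(-1) is integer; computing A P first and then P^(-1)(A P) gives [[2, -3], [1, -3]].

[[2, -3], [1, -3]]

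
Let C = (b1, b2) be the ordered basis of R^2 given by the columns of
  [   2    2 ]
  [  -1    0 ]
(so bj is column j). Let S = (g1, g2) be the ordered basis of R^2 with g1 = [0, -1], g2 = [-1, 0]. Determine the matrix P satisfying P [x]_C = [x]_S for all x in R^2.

Take x = bj: its C-coordinates are the j-th standard unit vector, so P e_j — column j of P — equals [bj]_S.
b1 = g1 - 2g2, giving column 1 = [1, -2]; repeating for each j gives P = [[1, 0], [-2, -2]].

[[1, 0], [-2, -2]]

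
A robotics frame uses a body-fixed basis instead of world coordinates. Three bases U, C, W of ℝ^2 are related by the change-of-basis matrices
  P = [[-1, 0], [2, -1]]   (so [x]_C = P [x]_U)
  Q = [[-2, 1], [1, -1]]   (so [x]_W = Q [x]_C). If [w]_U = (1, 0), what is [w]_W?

Apply P to get C-coordinates (-1, 2), then Q to get W-coordinates.
The result is [w]_W = (4, -3).

(4, -3)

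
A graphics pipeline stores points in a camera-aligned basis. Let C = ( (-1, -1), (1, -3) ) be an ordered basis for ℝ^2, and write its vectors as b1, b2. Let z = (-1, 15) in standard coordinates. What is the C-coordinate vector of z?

We seek scalars with c_1 b1 + c_2 b2 = z; equivalently solve M c = z where the columns of M are b1, b2.
System: -c_1 + c_2 = -1, -c_1 - 3c_2 = 15; solving gives c_1 = -3, c_2 = -4.
Check: -3b1 - 4b2 = (-1, 15).

(-3, -4)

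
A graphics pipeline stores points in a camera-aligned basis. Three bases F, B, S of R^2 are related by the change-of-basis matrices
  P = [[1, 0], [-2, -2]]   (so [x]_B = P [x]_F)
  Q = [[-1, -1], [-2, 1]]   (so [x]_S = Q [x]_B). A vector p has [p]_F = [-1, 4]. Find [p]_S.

[7, -4]

Composing the changes, [p]_S = Q P [p]_F.
Q P = [[1, 2], [-4, -2]]; applying this to [-1, 4] gives [7, -4].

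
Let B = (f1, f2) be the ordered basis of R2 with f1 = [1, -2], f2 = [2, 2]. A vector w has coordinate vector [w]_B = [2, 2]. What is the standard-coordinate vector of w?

The coordinates say w = 2f1 + 2f2; adding the scaled basis vectors gives [6, 0].

[6, 0]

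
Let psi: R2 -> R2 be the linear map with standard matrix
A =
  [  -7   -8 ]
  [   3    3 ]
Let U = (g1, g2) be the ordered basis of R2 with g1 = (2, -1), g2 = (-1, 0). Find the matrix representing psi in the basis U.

The j-th column of [psi]_U is [psi(gj)]_U.
psi(g1) = A g1 = (-6, 3) = -3g1 + 0·g2, so column 1 is (-3, 0).
Repeating for g2 and assembling the columns gives [[-3, 3], [0, -1]].

[[-3, 3], [0, -1]]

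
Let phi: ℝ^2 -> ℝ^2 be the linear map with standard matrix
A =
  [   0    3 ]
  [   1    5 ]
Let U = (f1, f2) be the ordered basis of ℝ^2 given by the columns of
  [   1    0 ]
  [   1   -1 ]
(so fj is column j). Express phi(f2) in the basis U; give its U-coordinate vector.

(-3, 2)

Compute phi(f2) = A f2 = (-3, -5) in standard coordinates.
Then write this in U-coordinates: solve for y in y_1 f1 + y_2 f2 = (-3, -5).
This gives y = (-3, 2), which is column 2 of [phi]_U.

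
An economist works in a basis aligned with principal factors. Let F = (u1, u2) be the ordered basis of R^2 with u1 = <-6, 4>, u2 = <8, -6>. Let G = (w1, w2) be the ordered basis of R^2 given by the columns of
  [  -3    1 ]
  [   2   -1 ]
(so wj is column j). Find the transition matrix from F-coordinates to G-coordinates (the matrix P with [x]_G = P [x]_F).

[[2, -2], [0, 2]]

Take x = uj: its F-coordinates are the j-th standard unit vector, so P e_j — column j of P — equals [uj]_G.
u1 = 2w1 + 0·w2, giving column 1 = <2, 0>; repeating for each j gives P = [[2, -2], [0, 2]].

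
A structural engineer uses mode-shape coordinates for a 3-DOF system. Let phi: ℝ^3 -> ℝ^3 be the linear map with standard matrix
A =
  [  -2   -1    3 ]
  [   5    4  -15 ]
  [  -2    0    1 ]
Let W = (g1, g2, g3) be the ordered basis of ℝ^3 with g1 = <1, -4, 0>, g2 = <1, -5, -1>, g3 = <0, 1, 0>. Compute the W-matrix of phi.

[[0, -3, -1], [2, 3, 0], [-1, 3, 0]]

The j-th column of [phi]_W is [phi(gj)]_W.
phi(g1) = A g1 = <2, -11, -2> = 0·g1 + 2g2 - g3, so column 1 is <0, 2, -1>.
Repeating for g2, g3 and assembling the columns gives [[0, -3, -1], [2, 3, 0], [-1, 3, 0]].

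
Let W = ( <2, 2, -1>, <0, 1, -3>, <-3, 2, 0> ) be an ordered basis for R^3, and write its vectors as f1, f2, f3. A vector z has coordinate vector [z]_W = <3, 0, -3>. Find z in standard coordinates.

<15, 0, -3>

The coordinates say z = 3f1 + 0·f2 - 3f3; adding the scaled basis vectors gives <15, 0, -3>.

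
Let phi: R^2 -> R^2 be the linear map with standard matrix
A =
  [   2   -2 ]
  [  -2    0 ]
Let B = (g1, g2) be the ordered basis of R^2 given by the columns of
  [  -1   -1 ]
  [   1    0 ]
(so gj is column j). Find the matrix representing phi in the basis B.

With P the matrix whose columns are g1, g2, [phi]_B = P^(-1) A P.
Column by column: phi(g1) = A g1 = <-4, 2>; its B-coordinates <2, 2> give column 1.
Continuing for each basis vector yields [phi]_B = [[2, 2], [2, 0]].

[[2, 2], [2, 0]]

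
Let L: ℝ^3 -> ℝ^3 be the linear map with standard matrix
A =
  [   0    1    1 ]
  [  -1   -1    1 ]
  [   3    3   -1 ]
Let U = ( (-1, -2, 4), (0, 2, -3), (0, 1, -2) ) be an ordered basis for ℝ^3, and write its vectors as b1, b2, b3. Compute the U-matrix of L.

The j-th column of [L]_U is [L(bj)]_U.
L(b1) = A b1 = (2, 7, -13) = -2b1 + b2 + b3, so column 1 is (-2, 1, 1).
Repeating for b2, b3 and assembling the columns gives [[-2, 1, 1], [1, -1, -1], [1, -1, 1]].

[[-2, 1, 1], [1, -1, -1], [1, -1, 1]]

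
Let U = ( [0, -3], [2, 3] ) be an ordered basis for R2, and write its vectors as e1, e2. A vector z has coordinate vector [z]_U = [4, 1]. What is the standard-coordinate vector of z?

[2, -9]

The coordinates say z = 4e1 + e2; adding the scaled basis vectors gives [2, -9].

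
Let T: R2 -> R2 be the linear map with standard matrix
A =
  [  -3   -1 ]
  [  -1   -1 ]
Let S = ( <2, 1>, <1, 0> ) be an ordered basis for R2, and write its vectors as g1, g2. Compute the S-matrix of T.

[[-3, -1], [-1, -1]]

Let P have columns g1, g2. Then [T]_S = P^(-1) A P.
Here det P = -1, so P^(-1) is integer; computing A P first and then P^(-1)(A P) gives [[-3, -1], [-1, -1]].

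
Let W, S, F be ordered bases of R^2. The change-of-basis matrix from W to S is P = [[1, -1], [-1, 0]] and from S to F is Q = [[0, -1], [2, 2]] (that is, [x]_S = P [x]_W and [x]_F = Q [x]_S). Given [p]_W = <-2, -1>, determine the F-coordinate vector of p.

First [p]_S = P [p]_W = <-1, 2>.
Then [p]_F = Q [p]_S = <-2, 2>.

<-2, 2>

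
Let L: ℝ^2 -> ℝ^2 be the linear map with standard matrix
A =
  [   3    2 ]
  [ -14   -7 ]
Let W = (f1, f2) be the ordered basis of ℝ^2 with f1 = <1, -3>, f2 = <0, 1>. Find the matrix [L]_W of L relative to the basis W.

[[-3, 2], [-2, -1]]

The j-th column of [L]_W is [L(fj)]_W.
L(f1) = A f1 = <-3, 7> = -3f1 - 2f2, so column 1 is <-3, -2>.
Repeating for f2 and assembling the columns gives [[-3, 2], [-2, -1]].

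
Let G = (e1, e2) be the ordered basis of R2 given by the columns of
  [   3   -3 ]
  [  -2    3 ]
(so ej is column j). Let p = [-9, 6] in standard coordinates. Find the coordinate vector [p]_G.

Write p = c_1 e1 + c_2 e2 and solve for the c_i.
System: 3c_1 - 3c_2 = -9, -2c_1 + 3c_2 = 6; solving gives c_1 = -3, c_2 = 0.
Check: -3e1 + 0·e2 = [-9, 6].

[-3, 0]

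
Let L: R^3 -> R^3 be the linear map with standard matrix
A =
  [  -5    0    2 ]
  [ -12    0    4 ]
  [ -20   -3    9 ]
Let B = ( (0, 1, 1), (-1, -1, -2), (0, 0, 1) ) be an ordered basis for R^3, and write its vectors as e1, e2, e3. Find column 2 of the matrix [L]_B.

Compute L(e2) = A e2 = (1, 4, 5) in standard coordinates.
Then write this in B-coordinates: solve for y in y_1 e1 + ... + y_3 e3 = (1, 4, 5).
This gives y = (3, -1, 0), which is column 2 of [L]_B.

(3, -1, 0)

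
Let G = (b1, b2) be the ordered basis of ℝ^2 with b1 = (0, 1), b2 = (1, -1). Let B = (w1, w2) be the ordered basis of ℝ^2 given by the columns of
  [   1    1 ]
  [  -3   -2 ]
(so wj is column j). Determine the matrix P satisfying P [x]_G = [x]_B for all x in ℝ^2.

[[-1, -1], [1, 2]]

Let M have columns bj and N have columns wj. Then for every x, N [x]_B = x = M [x]_G, so P = N^(-1) M.
Since det N = 1, N^(-1) has integer entries; multiplying gives P = [[-1, -1], [1, 2]].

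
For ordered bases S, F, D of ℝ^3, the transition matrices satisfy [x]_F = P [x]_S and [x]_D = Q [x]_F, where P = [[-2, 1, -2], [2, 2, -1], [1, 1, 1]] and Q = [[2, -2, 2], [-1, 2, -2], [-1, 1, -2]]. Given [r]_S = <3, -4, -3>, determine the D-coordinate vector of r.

Composing the changes, [r]_D = Q P [r]_S.
Q P = [[-6, 0, 0], [4, 1, -2], [2, -1, -1]]; applying this to <3, -4, -3> gives <-18, 14, 13>.

<-18, 14, 13>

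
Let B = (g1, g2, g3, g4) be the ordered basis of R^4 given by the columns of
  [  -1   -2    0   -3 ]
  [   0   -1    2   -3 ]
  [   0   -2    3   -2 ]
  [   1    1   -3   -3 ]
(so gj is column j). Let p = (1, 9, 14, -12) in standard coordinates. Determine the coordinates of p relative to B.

(1, -1, 4, 0)

We seek scalars with c_1 g1 + ... + c_4 g4 = p; equivalently solve M c = p where the columns of M are g1, ..., g4.
Solving this 4x4 system gives c = (1, -1, 4, 0).
Check: g1 - g2 + 4g3 + 0·g4 = (1, 9, 14, -12).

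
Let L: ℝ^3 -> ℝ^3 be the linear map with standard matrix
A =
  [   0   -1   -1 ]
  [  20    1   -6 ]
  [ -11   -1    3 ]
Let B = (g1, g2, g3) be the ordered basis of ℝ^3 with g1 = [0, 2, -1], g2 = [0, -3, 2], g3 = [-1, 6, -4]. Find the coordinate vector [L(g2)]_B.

[-3, 1, -1]

Compute L(g2) = A g2 = [1, -15, 9] in standard coordinates.
Then write this in B-coordinates: solve for y in y_1 g1 + ... + y_3 g3 = [1, -15, 9].
This gives y = [-3, 1, -1], which is column 2 of [L]_B.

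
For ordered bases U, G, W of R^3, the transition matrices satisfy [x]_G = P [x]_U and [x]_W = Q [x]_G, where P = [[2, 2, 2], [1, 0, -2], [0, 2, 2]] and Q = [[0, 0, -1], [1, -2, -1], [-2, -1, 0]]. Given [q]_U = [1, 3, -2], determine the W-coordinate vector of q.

Composing the changes, [q]_W = Q P [q]_U.
Q P = [[0, -2, -2], [0, 0, 4], [-5, -4, -2]]; applying this to [1, 3, -2] gives [-2, -8, -13].

[-2, -8, -13]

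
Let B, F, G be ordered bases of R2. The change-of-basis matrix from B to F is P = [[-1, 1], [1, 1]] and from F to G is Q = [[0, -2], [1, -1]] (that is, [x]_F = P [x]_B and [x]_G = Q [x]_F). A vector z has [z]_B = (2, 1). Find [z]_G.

(-6, -4)

First [z]_F = P [z]_B = (-1, 3).
Then [z]_G = Q [z]_F = (-6, -4).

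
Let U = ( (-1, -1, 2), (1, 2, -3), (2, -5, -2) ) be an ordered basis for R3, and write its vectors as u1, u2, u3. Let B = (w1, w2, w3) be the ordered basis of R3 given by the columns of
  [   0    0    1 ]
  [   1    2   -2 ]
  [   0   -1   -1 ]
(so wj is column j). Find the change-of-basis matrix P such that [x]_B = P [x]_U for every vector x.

[[-1, 0, -1], [-1, 2, 0], [-1, 1, 2]]

Let M have columns uj and N have columns wj. Then for every x, N [x]_B = x = M [x]_U, so P = N^(-1) M.
Since det N = -1, N^(-1) has integer entries; multiplying gives P = [[-1, 0, -1], [-1, 2, 0], [-1, 1, 2]].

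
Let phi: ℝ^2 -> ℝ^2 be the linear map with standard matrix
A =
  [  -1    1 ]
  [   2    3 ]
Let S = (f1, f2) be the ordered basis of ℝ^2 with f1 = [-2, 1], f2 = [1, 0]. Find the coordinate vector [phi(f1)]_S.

Compute phi(f1) = A f1 = [3, -1] in standard coordinates.
Then write this in S-coordinates: solve for y in y_1 f1 + y_2 f2 = [3, -1].
This gives y = [-1, 1], which is column 1 of [phi]_S.

[-1, 1]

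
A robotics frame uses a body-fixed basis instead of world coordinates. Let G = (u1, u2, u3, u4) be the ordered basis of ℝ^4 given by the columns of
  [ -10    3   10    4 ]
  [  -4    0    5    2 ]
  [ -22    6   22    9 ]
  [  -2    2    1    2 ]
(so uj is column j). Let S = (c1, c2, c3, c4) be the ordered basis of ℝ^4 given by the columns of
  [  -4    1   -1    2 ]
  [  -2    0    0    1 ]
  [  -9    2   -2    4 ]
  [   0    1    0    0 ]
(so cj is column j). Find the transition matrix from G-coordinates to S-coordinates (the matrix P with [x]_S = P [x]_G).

Let M have columns uj and N have columns cj. Then for every x, N [x]_S = x = M [x]_G, so P = N^(-1) M.
Since det N = 1, N^(-1) has integer entries; multiplying gives P = [[2, 0, -2, -1], [-2, 2, 1, 2], [0, -1, 1, 2], [0, 0, 1, 0]].

[[2, 0, -2, -1], [-2, 2, 1, 2], [0, -1, 1, 2], [0, 0, 1, 0]]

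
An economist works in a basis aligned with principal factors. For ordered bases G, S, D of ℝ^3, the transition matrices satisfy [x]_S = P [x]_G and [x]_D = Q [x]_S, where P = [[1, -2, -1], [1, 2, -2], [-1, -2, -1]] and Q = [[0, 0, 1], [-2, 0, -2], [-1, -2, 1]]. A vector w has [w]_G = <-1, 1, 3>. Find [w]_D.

First [w]_S = P [w]_G = <-6, -5, -4>.
Then [w]_D = Q [w]_S = <-4, 20, 12>.

<-4, 20, 12>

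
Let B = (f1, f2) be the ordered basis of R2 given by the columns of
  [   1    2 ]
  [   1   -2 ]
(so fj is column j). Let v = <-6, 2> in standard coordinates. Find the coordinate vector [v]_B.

[v]_B is the unique c with M c = v, where M has columns f1, f2.
System: c_1 + 2c_2 = -6, c_1 - 2c_2 = 2; solving gives c_1 = -2, c_2 = -2.
Check: -2f1 - 2f2 = <-6, 2>.

<-2, -2>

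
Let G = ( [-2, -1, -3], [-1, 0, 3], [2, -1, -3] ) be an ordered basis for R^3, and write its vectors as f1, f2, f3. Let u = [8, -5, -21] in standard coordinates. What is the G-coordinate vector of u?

[1, -2, 4]

We seek scalars with c_1 f1 + ... + c_3 f3 = u; equivalently solve M c = u where the columns of M are f1, ..., f3.
Gaussian elimination on [M | u] yields c = (1, -2, 4).
Check: f1 - 2f2 + 4f3 = [8, -5, -21].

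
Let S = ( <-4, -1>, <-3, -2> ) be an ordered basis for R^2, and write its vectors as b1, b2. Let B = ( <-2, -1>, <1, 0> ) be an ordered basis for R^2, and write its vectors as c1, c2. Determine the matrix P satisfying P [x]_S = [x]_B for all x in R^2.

[[1, 2], [-2, 1]]

Column j of P is [bj]_B, since P maps S-coordinates to B-coordinates.
Expressing b1 in B: b1 = c1 - 2c2, so column 1 of P is <1, -2>.
Doing the same for each bj gives P = [[1, 2], [-2, 1]].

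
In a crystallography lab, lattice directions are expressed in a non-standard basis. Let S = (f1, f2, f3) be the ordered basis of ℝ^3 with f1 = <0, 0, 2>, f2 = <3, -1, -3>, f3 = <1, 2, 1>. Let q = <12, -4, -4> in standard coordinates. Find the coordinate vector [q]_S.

<4, 4, 0>

We seek scalars with c_1 f1 + ... + c_3 f3 = q; equivalently solve M c = q where the columns of M are f1, ..., f3.
Gaussian elimination on [M | q] yields c = (4, 4, 0).
Check: 4f1 + 4f2 + 0·f3 = <12, -4, -4>.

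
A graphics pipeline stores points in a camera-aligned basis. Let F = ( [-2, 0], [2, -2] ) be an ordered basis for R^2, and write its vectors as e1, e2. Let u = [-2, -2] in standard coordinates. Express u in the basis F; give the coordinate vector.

[2, 1]

We seek scalars with c_1 e1 + c_2 e2 = u; equivalently solve M c = u where the columns of M are e1, e2.
System: -2c_1 + 2c_2 = -2, 0c_1 - 2c_2 = -2; solving gives c_1 = 2, c_2 = 1.
Check: 2e1 + e2 = [-2, -2].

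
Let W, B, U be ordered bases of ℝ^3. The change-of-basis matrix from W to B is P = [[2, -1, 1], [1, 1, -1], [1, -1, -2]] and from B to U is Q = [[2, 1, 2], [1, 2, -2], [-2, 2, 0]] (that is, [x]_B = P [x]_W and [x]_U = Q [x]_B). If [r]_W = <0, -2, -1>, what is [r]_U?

<9, -9, -4>

Apply P to get B-coordinates <1, -1, 4>, then Q to get U-coordinates.
The result is [r]_U = <9, -9, -4>.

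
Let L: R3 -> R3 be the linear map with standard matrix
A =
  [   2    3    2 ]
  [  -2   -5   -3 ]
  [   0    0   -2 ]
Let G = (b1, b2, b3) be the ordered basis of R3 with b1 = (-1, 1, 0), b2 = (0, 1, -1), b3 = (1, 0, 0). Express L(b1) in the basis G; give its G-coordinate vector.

Column 1 of [L]_G is the G-coordinate vector of L(b1).
In standard coordinates L(b1) = A b1 = (1, -3, 0).
Converting to G: (1, -3, 0) = -3b1 + 0·b2 - 2b3, so the coordinate vector is (-3, 0, -2).

(-3, 0, -2)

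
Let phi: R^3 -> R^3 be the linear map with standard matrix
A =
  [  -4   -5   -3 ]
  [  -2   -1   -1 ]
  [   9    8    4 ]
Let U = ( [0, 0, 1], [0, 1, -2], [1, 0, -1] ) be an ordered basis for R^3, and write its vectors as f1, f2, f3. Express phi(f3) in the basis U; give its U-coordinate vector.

Compute phi(f3) = A f3 = [-1, -1, 5] in standard coordinates.
Then write this in U-coordinates: solve for y in y_1 f1 + ... + y_3 f3 = [-1, -1, 5].
This gives y = [2, -1, -1], which is column 3 of [phi]_U.

[2, -1, -1]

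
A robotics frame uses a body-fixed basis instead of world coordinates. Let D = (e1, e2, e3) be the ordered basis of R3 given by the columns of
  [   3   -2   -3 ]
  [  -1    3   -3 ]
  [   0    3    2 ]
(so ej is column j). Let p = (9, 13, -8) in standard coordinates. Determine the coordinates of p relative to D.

(-1, 0, -4)

[p]_D is the unique c with M c = p, where M has columns e1, ..., e3.
Row-reducing the augmented matrix [M | p] gives c = (-1, 0, -4).
Check: -e1 + 0·e2 - 4e3 = (9, 13, -8).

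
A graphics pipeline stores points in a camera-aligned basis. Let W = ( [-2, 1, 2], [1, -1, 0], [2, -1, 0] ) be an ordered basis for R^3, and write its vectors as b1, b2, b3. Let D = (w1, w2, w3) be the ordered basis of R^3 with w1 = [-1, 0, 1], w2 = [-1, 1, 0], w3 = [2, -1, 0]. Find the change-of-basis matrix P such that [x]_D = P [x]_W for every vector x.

[[2, 0, 0], [2, -1, 0], [1, 0, 1]]

Column j of P is [bj]_D, since P maps W-coordinates to D-coordinates.
Expressing b1 in D: b1 = 2w1 + 2w2 + w3, so column 1 of P is [2, 2, 1].
Doing the same for each bj gives P = [[2, 0, 0], [2, -1, 0], [1, 0, 1]].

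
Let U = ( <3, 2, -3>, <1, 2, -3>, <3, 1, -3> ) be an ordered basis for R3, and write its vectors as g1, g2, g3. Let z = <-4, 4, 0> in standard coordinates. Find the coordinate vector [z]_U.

Write z = c_1 g1 + ... + c_3 g3 and solve for the c_i.
Gaussian elimination on [M | z] yields c = (2, 2, -4).
Check: 2g1 + 2g2 - 4g3 = <-4, 4, 0>.

<2, 2, -4>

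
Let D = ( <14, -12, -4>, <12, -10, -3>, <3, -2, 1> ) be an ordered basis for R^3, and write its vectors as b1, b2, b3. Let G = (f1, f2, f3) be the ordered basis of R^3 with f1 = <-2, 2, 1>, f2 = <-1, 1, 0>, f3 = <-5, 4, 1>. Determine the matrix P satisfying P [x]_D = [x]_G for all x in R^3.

[[-2, -1, 2], [0, 0, -2], [-2, -2, -1]]

Take x = bj: its D-coordinates are the j-th standard unit vector, so P e_j — column j of P — equals [bj]_G.
b1 = -2f1 + 0·f2 - 2f3, giving column 1 = <-2, 0, -2>; repeating for each j gives P = [[-2, -1, 2], [0, 0, -2], [-2, -2, -1]].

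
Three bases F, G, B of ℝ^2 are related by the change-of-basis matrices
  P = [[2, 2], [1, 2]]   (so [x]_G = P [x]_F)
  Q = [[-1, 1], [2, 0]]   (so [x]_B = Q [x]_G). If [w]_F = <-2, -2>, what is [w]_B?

<2, -16>

Composing the changes, [w]_B = Q P [w]_F.
Q P = [[-1, 0], [4, 4]]; applying this to <-2, -2> gives <2, -16>.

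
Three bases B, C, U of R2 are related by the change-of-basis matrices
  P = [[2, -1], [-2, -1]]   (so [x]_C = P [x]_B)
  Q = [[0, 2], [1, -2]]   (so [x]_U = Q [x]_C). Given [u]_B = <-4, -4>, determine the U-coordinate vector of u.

<24, -28>

Apply P to get C-coordinates <-4, 12>, then Q to get U-coordinates.
The result is [u]_U = <24, -28>.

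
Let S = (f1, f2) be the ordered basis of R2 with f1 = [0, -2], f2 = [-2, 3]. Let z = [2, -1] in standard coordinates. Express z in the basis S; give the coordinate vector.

[-1, -1]

We seek scalars with c_1 f1 + c_2 f2 = z; equivalently solve M c = z where the columns of M are f1, f2.
System: 0c_1 - 2c_2 = 2, -2c_1 + 3c_2 = -1; solving gives c_1 = -1, c_2 = -1.
Check: -f1 - f2 = [2, -1].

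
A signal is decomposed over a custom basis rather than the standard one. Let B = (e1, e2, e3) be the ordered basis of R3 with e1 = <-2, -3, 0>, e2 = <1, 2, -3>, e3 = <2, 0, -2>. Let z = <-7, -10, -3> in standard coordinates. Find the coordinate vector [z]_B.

We seek scalars with c_1 e1 + ... + c_3 e3 = z; equivalently solve M c = z where the columns of M are e1, ..., e3.
Gaussian elimination on [M | z] yields c = (4, 1, 0).
Check: 4e1 + e2 + 0·e3 = <-7, -10, -3>.

<4, 1, 0>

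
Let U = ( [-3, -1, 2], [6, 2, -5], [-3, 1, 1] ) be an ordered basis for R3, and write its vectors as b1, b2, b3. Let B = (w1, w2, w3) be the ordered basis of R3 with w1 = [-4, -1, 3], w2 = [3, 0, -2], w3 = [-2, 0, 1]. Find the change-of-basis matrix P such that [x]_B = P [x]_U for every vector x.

[[1, -2, -1], [1, 0, -1], [1, 1, 2]]

Column j of P is [bj]_B, since P maps U-coordinates to B-coordinates.
Expressing b1 in B: b1 = w1 + w2 + w3, so column 1 of P is [1, 1, 1].
Doing the same for each bj gives P = [[1, -2, -1], [1, 0, -1], [1, 1, 2]].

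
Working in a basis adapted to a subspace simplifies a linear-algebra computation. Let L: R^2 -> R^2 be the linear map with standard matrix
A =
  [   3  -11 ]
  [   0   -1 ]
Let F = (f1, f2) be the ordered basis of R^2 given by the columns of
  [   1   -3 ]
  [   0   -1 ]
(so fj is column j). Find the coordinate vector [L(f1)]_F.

Compute L(f1) = A f1 = [3, 0] in standard coordinates.
Then write this in F-coordinates: solve for y in y_1 f1 + y_2 f2 = [3, 0].
This gives y = [3, 0], which is column 1 of [L]_F.

[3, 0]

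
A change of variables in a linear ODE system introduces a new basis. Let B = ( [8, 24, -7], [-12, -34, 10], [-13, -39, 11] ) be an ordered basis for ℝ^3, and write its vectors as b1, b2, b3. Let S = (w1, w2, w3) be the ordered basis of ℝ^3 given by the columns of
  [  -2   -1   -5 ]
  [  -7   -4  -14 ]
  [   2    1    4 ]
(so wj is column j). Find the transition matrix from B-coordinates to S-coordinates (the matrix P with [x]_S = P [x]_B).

Column j of P is [bj]_S, since P maps B-coordinates to S-coordinates.
Expressing b1 in S: b1 = -2w1 + w2 - w3, so column 1 of P is [-2, 1, -1].
Doing the same for each bj gives P = [[-2, 2, 1], [1, -2, 1], [-1, 2, 2]].

[[-2, 2, 1], [1, -2, 1], [-1, 2, 2]]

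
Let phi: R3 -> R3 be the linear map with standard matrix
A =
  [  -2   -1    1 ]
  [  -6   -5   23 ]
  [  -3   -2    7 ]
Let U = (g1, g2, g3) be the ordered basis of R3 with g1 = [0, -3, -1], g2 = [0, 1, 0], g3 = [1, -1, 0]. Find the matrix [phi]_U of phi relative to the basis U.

Let P have columns g1, ..., g3. Then [phi]_U = P^(-1) A P.
Here det P = 1, so P^(-1) is integer; computing A P first and then P^(-1)(A P) gives [[1, 2, 1], [-3, 0, 1], [2, -1, -1]].

[[1, 2, 1], [-3, 0, 1], [2, -1, -1]]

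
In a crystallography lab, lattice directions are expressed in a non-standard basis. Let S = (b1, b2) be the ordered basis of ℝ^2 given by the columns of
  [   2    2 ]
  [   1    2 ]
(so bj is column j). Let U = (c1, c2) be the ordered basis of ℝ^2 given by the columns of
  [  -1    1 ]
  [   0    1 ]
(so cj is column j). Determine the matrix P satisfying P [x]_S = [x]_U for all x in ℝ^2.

[[-1, 0], [1, 2]]

Let M have columns bj and N have columns cj. Then for every x, N [x]_U = x = M [x]_S, so P = N^(-1) M.
Since det N = -1, N^(-1) has integer entries; multiplying gives P = [[-1, 0], [1, 2]].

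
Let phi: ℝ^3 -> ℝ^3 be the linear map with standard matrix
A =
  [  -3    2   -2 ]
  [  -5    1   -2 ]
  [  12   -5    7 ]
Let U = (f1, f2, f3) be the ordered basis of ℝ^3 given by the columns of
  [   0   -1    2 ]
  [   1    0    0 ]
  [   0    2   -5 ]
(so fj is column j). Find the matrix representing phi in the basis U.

Let P have columns f1, ..., f3. Then [phi]_U = P^(-1) A P.
Here det P = -1, so P^(-1) is integer; computing A P first and then P^(-1)(A P) gives [[1, 1, 0], [0, 1, 2], [1, 0, 3]].

[[1, 1, 0], [0, 1, 2], [1, 0, 3]]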